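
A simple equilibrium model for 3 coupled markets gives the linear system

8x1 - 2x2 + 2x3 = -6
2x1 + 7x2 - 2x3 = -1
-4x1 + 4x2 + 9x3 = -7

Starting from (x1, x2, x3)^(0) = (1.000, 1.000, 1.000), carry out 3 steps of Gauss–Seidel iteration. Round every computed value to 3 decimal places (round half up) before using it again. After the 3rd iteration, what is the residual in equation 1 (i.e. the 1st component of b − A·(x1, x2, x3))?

0.984

Iteration 1:
  x1 = (-6 - (-2)·1.000 - (2)·1.000) / (8) = -0.750
  x2 = (-1 - (2)·-0.750 - (-2)·1.000) / (7) = 0.357
  x3 = (-7 - (-4)·-0.750 - (4)·0.357) / (9) = -1.270
Iteration 2:
  x1 = (-6 - (-2)·0.357 - (2)·-1.270) / (8) = -0.343
  x2 = (-1 - (2)·-0.343 - (-2)·-1.270) / (7) = -0.408
  x3 = (-7 - (-4)·-0.343 - (4)·-0.408) / (9) = -0.749
Iteration 3:
  x1 = (-6 - (-2)·-0.408 - (2)·-0.749) / (8) = -0.665
  x2 = (-1 - (2)·-0.665 - (-2)·-0.749) / (7) = -0.167
  x3 = (-7 - (-4)·-0.665 - (4)·-0.167) / (9) = -0.999
Residual b − A·x = (0.984, -0.499, -0.001)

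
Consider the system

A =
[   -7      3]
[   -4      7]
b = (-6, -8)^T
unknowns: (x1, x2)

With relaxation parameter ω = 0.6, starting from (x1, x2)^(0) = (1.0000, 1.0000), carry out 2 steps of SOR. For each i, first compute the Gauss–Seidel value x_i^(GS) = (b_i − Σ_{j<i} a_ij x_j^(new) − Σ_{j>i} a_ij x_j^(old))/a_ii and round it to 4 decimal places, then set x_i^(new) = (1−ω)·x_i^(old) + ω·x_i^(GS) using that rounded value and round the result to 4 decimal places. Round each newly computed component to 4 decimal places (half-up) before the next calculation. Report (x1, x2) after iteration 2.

(1.0126, -0.2922)

Iteration 1:
  x1: GS value = (-6 - (3)·1.0000) / (-7) = 1.2857;  x1 ← (1−ω)·1.0000 + ω·1.2857 = 1.1714
  x2: GS value = (-8 - (-4)·1.1714) / (7) = -0.4735;  x2 ← (1−ω)·1.0000 + ω·-0.4735 = 0.1159
Iteration 2:
  x1: GS value = (-6 - (3)·0.1159) / (-7) = 0.9068;  x1 ← (1−ω)·1.1714 + ω·0.9068 = 1.0126
  x2: GS value = (-8 - (-4)·1.0126) / (7) = -0.5642;  x2 ← (1−ω)·0.1159 + ω·-0.5642 = -0.2922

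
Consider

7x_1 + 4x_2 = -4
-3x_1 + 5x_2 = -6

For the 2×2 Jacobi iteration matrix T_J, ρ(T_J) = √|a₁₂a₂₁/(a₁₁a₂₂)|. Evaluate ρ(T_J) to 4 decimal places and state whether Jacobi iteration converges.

a₁₂a₂₁/(a₁₁a₂₂) = (4)·(-3) / ((7)·(5)) = -0.342857
ρ = √|-0.342857| = √0.342857 = 0.5855
ρ < 1, so Jacobi converges

0.5855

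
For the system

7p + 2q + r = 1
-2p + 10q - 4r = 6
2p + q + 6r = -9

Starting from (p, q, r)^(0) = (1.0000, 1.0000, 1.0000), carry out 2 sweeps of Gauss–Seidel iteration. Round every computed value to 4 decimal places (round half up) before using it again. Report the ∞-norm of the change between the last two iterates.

0.9483

Iteration 1:
  p = (1 - (2)·1.0000 - (1)·1.0000) / (7) = -0.2857
  q = (6 - (-2)·-0.2857 - (-4)·1.0000) / (10) = 0.9429
  r = (-9 - (2)·-0.2857 - (1)·0.9429) / (6) = -1.5619
Iteration 2:
  p = (1 - (2)·0.9429 - (1)·-1.5619) / (7) = 0.0966
  q = (6 - (-2)·0.0966 - (-4)·-1.5619) / (10) = -0.0054
  r = (-9 - (2)·0.0966 - (1)·-0.0054) / (6) = -1.5313
Change: (0.3823, -0.9483, 0.0306) → max |·| = 0.9483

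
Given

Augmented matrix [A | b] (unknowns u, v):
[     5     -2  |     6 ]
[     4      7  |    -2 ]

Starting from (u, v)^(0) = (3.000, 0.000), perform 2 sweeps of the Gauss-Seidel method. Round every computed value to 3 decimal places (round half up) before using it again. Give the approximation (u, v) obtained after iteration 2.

(0.812, -0.750)

Iteration 1:
  u = (6 - (-2)·0.000) / (5) = 1.200
  v = (-2 - (4)·1.200) / (7) = -0.971
Iteration 2:
  u = (6 - (-2)·-0.971) / (5) = 0.812
  v = (-2 - (4)·0.812) / (7) = -0.750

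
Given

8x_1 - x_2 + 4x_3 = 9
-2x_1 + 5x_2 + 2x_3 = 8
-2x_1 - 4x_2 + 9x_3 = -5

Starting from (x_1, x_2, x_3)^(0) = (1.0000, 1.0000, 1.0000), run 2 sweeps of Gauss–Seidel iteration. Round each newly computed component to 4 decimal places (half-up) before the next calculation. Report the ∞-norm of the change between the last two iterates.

Iteration 1:
  x_1 = (9 - (-1)·1.0000 - (4)·1.0000) / (8) = 0.7500
  x_2 = (8 - (-2)·0.7500 - (2)·1.0000) / (5) = 1.5000
  x_3 = (-5 - (-2)·0.7500 - (-4)·1.5000) / (9) = 0.2778
Iteration 2:
  x_1 = (9 - (-1)·1.5000 - (4)·0.2778) / (8) = 1.1736
  x_2 = (8 - (-2)·1.1736 - (2)·0.2778) / (5) = 1.9583
  x_3 = (-5 - (-2)·1.1736 - (-4)·1.9583) / (9) = 0.5756
Change: (0.4236, 0.4583, 0.2978) → max |·| = 0.4583

0.4583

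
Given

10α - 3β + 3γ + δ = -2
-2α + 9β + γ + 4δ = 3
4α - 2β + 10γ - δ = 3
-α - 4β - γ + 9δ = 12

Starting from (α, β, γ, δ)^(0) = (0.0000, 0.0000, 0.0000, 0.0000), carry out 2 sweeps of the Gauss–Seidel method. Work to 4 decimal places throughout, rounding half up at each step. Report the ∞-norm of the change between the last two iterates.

0.7531

Iteration 1:
  α = (-2 - (-3)·0.0000 - (3)·0.0000 - (1)·0.0000) / (10) = -0.2000
  β = (3 - (-2)·-0.2000 - (1)·0.0000 - (4)·0.0000) / (9) = 0.2889
  γ = (3 - (4)·-0.2000 - (-2)·0.2889 - (-1)·0.0000) / (10) = 0.4378
  δ = (12 - (-1)·-0.2000 - (-4)·0.2889 - (-1)·0.4378) / (9) = 1.4882
Iteration 2:
  α = (-2 - (-3)·0.2889 - (3)·0.4378 - (1)·1.4882) / (10) = -0.3935
  β = (3 - (-2)·-0.3935 - (1)·0.4378 - (4)·1.4882) / (9) = -0.4642
  γ = (3 - (4)·-0.3935 - (-2)·-0.4642 - (-1)·1.4882) / (10) = 0.5134
  δ = (12 - (-1)·-0.3935 - (-4)·-0.4642 - (-1)·0.5134) / (9) = 1.1403
Change: (-0.1935, -0.7531, 0.0756, -0.3479) → max |·| = 0.7531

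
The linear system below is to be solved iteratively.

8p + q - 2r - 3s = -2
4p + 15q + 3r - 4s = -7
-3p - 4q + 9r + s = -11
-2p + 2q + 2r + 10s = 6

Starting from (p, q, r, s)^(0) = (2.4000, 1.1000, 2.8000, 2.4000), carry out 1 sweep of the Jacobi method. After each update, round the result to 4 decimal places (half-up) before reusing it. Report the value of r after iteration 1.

-0.2000

Iteration 1:
  p = (-2 - (1)·1.1000 - (-2)·2.8000 - (-3)·2.4000) / (8) = 1.2125
  q = (-7 - (4)·2.4000 - (3)·2.8000 - (-4)·2.4000) / (15) = -1.0267
  r = (-11 - (-3)·2.4000 - (-4)·1.1000 - (1)·2.4000) / (9) = -0.2000
  s = (6 - (-2)·2.4000 - (2)·1.1000 - (2)·2.8000) / (10) = 0.3000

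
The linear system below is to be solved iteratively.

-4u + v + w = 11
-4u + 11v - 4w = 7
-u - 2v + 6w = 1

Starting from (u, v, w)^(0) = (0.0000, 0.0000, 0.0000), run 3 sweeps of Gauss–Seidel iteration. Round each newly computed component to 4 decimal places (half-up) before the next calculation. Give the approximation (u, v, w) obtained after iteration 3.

Iteration 1:
  u = (11 - (1)·0.0000 - (1)·0.0000) / (-4) = -2.7500
  v = (7 - (-4)·-2.7500 - (-4)·0.0000) / (11) = -0.3636
  w = (1 - (-1)·-2.7500 - (-2)·-0.3636) / (6) = -0.4129
Iteration 2:
  u = (11 - (1)·-0.3636 - (1)·-0.4129) / (-4) = -2.9441
  v = (7 - (-4)·-2.9441 - (-4)·-0.4129) / (11) = -0.5844
  w = (1 - (-1)·-2.9441 - (-2)·-0.5844) / (6) = -0.5188
Iteration 3:
  u = (11 - (1)·-0.5844 - (1)·-0.5188) / (-4) = -3.0258
  v = (7 - (-4)·-3.0258 - (-4)·-0.5188) / (11) = -0.6526
  w = (1 - (-1)·-3.0258 - (-2)·-0.6526) / (6) = -0.5552

(-3.0258, -0.6526, -0.5552)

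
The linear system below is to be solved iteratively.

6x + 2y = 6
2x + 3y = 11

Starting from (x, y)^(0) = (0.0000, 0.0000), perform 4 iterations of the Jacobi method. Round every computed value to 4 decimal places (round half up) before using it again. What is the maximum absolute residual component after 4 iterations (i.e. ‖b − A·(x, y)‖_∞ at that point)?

0.5431

Iteration 1:
  x = (6 - (2)·0.0000) / (6) = 1.0000
  y = (11 - (2)·0.0000) / (3) = 3.6667
Iteration 2:
  x = (6 - (2)·3.6667) / (6) = -0.2222
  y = (11 - (2)·1.0000) / (3) = 3.0000
Iteration 3:
  x = (6 - (2)·3.0000) / (6) = 0.0000
  y = (11 - (2)·-0.2222) / (3) = 3.8148
Iteration 4:
  x = (6 - (2)·3.8148) / (6) = -0.2716
  y = (11 - (2)·0.0000) / (3) = 3.6667
Residual b − A·x = (0.2962, 0.5431); ∞-norm = 0.5431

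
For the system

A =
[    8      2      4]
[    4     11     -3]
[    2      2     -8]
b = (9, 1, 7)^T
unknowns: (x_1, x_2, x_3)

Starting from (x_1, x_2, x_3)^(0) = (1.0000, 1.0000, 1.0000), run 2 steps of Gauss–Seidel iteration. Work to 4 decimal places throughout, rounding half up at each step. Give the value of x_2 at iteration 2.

-0.6268

Iteration 1:
  x_1 = (9 - (2)·1.0000 - (4)·1.0000) / (8) = 0.3750
  x_2 = (1 - (4)·0.3750 - (-3)·1.0000) / (11) = 0.2273
  x_3 = (7 - (2)·0.3750 - (2)·0.2273) / (-8) = -0.7244
Iteration 2:
  x_1 = (9 - (2)·0.2273 - (4)·-0.7244) / (8) = 1.4304
  x_2 = (1 - (4)·1.4304 - (-3)·-0.7244) / (11) = -0.6268
  x_3 = (7 - (2)·1.4304 - (2)·-0.6268) / (-8) = -0.6741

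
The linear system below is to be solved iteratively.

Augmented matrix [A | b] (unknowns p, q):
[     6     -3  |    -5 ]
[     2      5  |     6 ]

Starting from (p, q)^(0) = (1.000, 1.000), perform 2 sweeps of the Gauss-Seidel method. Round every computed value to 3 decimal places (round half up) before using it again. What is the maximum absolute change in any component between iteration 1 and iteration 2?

0.166

Iteration 1:
  p = (-5 - (-3)·1.000) / (6) = -0.333
  q = (6 - (2)·-0.333) / (5) = 1.333
Iteration 2:
  p = (-5 - (-3)·1.333) / (6) = -0.167
  q = (6 - (2)·-0.167) / (5) = 1.267
Change: (0.166, -0.066) → max |·| = 0.166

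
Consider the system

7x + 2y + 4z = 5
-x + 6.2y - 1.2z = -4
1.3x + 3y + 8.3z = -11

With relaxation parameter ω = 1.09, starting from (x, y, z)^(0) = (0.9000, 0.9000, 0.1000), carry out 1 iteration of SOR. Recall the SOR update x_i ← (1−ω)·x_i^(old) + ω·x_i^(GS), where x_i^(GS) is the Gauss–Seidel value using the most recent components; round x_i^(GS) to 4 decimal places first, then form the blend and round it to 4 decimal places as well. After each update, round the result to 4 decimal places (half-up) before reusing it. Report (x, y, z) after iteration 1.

(0.3550, -0.7007, -1.2381)

Iteration 1:
  x: GS value = (5 - (2)·0.9000 - (4)·0.1000) / (7) = 0.4000;  x ← (1−ω)·0.9000 + ω·0.4000 = 0.3550
  y: GS value = (-4 - (-1)·0.3550 - (-1.2)·0.1000) / (6.2) = -0.5685;  y ← (1−ω)·0.9000 + ω·-0.5685 = -0.7007
  z: GS value = (-11 - (1.3)·0.3550 - (3)·-0.7007) / (8.3) = -1.1276;  z ← (1−ω)·0.1000 + ω·-1.1276 = -1.2381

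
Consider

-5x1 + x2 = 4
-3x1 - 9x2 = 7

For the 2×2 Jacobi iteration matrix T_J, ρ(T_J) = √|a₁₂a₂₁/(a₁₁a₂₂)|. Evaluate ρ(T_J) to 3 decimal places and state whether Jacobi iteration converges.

a₁₂a₂₁/(a₁₁a₂₂) = (1)·(-3) / ((-5)·(-9)) = -0.066667
ρ = √|-0.066667| = √0.066667 = 0.258
ρ < 1, so Jacobi converges

0.258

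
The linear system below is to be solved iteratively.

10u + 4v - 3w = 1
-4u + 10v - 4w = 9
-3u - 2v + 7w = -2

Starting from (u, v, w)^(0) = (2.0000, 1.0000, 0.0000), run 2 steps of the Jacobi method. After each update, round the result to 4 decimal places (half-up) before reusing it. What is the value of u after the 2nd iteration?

-0.3229

Iteration 1:
  u = (1 - (4)·1.0000 - (-3)·0.0000) / (10) = -0.3000
  v = (9 - (-4)·2.0000 - (-4)·0.0000) / (10) = 1.7000
  w = (-2 - (-3)·2.0000 - (-2)·1.0000) / (7) = 0.8571
Iteration 2:
  u = (1 - (4)·1.7000 - (-3)·0.8571) / (10) = -0.3229
  v = (9 - (-4)·-0.3000 - (-4)·0.8571) / (10) = 1.1228
  w = (-2 - (-3)·-0.3000 - (-2)·1.7000) / (7) = 0.0714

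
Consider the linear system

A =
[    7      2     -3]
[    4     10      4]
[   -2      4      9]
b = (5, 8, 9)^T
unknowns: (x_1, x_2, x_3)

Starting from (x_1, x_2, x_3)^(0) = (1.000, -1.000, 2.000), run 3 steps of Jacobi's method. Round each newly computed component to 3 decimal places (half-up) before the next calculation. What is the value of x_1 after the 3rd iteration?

Iteration 1:
  x_1 = (5 - (2)·-1.000 - (-3)·2.000) / (7) = 1.857
  x_2 = (8 - (4)·1.000 - (4)·2.000) / (10) = -0.400
  x_3 = (9 - (-2)·1.000 - (4)·-1.000) / (9) = 1.667
Iteration 2:
  x_1 = (5 - (2)·-0.400 - (-3)·1.667) / (7) = 1.543
  x_2 = (8 - (4)·1.857 - (4)·1.667) / (10) = -0.610
  x_3 = (9 - (-2)·1.857 - (4)·-0.400) / (9) = 1.590
Iteration 3:
  x_1 = (5 - (2)·-0.610 - (-3)·1.590) / (7) = 1.570
  x_2 = (8 - (4)·1.543 - (4)·1.590) / (10) = -0.453
  x_3 = (9 - (-2)·1.543 - (4)·-0.610) / (9) = 1.614

1.570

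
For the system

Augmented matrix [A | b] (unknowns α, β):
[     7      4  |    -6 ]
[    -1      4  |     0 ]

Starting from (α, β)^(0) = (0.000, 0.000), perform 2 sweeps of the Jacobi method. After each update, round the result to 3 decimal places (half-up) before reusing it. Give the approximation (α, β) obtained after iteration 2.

Iteration 1:
  α = (-6 - (4)·0.000) / (7) = -0.857
  β = (0 - (-1)·0.000) / (4) = 0.000
Iteration 2:
  α = (-6 - (4)·0.000) / (7) = -0.857
  β = (0 - (-1)·-0.857) / (4) = -0.214

(-0.857, -0.214)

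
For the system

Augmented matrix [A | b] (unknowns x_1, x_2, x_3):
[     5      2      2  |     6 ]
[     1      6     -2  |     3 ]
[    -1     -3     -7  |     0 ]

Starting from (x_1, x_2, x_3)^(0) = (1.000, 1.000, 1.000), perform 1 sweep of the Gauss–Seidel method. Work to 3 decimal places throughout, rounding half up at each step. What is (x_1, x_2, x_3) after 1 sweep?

Iteration 1:
  x_1 = (6 - (2)·1.000 - (2)·1.000) / (5) = 0.400
  x_2 = (3 - (1)·0.400 - (-2)·1.000) / (6) = 0.767
  x_3 = (0 - (-1)·0.400 - (-3)·0.767) / (-7) = -0.386

(0.400, 0.767, -0.386)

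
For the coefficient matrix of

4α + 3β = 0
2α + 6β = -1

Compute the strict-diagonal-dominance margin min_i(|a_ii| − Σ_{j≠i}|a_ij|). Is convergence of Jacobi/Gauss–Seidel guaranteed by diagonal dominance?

row 1: |4| − (3) = 1
row 2: |6| − (2) = 4
minimum over rows = 1 → strictly diagonally dominant (convergence guaranteed)

1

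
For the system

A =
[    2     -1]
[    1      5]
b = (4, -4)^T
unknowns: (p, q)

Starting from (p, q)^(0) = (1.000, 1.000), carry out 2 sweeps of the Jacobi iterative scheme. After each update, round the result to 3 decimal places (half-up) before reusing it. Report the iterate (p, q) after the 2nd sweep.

(1.500, -1.300)

Iteration 1:
  p = (4 - (-1)·1.000) / (2) = 2.500
  q = (-4 - (1)·1.000) / (5) = -1.000
Iteration 2:
  p = (4 - (-1)·-1.000) / (2) = 1.500
  q = (-4 - (1)·2.500) / (5) = -1.300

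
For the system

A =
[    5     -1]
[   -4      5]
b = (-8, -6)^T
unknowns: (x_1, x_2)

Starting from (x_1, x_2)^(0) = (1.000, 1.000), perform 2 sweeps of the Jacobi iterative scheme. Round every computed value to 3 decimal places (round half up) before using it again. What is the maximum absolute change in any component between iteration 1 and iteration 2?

Iteration 1:
  x_1 = (-8 - (-1)·1.000) / (5) = -1.400
  x_2 = (-6 - (-4)·1.000) / (5) = -0.400
Iteration 2:
  x_1 = (-8 - (-1)·-0.400) / (5) = -1.680
  x_2 = (-6 - (-4)·-1.400) / (5) = -2.320
Change: (-0.280, -1.920) → max |·| = 1.920

1.920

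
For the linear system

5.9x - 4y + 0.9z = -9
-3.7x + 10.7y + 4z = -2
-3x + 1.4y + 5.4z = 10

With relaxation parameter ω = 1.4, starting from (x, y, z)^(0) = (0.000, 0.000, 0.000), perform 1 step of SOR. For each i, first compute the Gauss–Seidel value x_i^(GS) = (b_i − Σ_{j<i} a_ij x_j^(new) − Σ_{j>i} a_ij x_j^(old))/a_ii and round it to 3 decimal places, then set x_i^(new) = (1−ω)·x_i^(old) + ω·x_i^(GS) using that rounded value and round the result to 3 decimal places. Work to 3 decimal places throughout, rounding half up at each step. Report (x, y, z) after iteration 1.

(-2.135, -1.295, 1.401)

Iteration 1:
  x: GS value = (-9 - (-4)·0.000 - (0.9)·0.000) / (5.9) = -1.525;  x ← (1−ω)·0.000 + ω·-1.525 = -2.135
  y: GS value = (-2 - (-3.7)·-2.135 - (4)·0.000) / (10.7) = -0.925;  y ← (1−ω)·0.000 + ω·-0.925 = -1.295
  z: GS value = (10 - (-3)·-2.135 - (1.4)·-1.295) / (5.4) = 1.001;  z ← (1−ω)·0.000 + ω·1.001 = 1.401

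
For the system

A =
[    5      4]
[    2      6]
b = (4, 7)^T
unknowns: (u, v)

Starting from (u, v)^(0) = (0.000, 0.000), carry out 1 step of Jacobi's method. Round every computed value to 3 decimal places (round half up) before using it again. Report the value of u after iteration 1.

0.800

Iteration 1:
  u = (4 - (4)·0.000) / (5) = 0.800
  v = (7 - (2)·0.000) / (6) = 1.167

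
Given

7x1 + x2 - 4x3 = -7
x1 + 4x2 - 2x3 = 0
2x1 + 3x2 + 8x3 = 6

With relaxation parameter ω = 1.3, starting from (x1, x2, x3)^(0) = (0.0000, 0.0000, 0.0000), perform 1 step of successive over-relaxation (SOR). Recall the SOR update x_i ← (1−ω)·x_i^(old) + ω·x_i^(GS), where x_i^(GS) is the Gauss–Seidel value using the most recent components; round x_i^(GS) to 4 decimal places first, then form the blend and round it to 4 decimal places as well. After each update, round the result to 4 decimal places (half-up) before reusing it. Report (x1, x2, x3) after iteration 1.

(-1.3000, 0.4225, 1.1916)

Iteration 1:
  x1: GS value = (-7 - (1)·0.0000 - (-4)·0.0000) / (7) = -1.0000;  x1 ← (1−ω)·0.0000 + ω·-1.0000 = -1.3000
  x2: GS value = (0 - (1)·-1.3000 - (-2)·0.0000) / (4) = 0.3250;  x2 ← (1−ω)·0.0000 + ω·0.3250 = 0.4225
  x3: GS value = (6 - (2)·-1.3000 - (3)·0.4225) / (8) = 0.9166;  x3 ← (1−ω)·0.0000 + ω·0.9166 = 1.1916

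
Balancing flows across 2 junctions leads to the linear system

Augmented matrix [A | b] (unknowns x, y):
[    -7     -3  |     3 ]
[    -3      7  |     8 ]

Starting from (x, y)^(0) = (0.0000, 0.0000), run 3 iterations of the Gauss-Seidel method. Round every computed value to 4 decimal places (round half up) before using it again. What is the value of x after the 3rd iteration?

Iteration 1:
  x = (3 - (-3)·0.0000) / (-7) = -0.4286
  y = (8 - (-3)·-0.4286) / (7) = 0.9592
Iteration 2:
  x = (3 - (-3)·0.9592) / (-7) = -0.8397
  y = (8 - (-3)·-0.8397) / (7) = 0.7830
Iteration 3:
  x = (3 - (-3)·0.7830) / (-7) = -0.7641
  y = (8 - (-3)·-0.7641) / (7) = 0.8154

-0.7641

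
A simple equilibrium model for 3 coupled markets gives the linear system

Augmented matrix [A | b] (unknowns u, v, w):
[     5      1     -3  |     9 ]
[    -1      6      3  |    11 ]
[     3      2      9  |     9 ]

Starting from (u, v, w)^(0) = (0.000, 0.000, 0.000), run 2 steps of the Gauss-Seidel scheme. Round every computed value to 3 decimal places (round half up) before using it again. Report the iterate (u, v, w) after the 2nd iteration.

(1.329, 2.092, 0.092)

Iteration 1:
  u = (9 - (1)·0.000 - (-3)·0.000) / (5) = 1.800
  v = (11 - (-1)·1.800 - (3)·0.000) / (6) = 2.133
  w = (9 - (3)·1.800 - (2)·2.133) / (9) = -0.074
Iteration 2:
  u = (9 - (1)·2.133 - (-3)·-0.074) / (5) = 1.329
  v = (11 - (-1)·1.329 - (3)·-0.074) / (6) = 2.092
  w = (9 - (3)·1.329 - (2)·2.092) / (9) = 0.092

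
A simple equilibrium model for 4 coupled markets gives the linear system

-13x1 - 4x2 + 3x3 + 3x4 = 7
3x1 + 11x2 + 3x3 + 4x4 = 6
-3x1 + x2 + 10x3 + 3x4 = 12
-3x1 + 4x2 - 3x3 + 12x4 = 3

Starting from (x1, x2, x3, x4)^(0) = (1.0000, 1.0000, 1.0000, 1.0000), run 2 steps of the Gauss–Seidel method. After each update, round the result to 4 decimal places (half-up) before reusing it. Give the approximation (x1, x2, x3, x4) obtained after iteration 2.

(-0.2824, 0.2834, 0.9834, 0.3308)

Iteration 1:
  x1 = (7 - (-4)·1.0000 - (3)·1.0000 - (3)·1.0000) / (-13) = -0.3846
  x2 = (6 - (3)·-0.3846 - (3)·1.0000 - (4)·1.0000) / (11) = 0.0140
  x3 = (12 - (-3)·-0.3846 - (1)·0.0140 - (3)·1.0000) / (10) = 0.7832
  x4 = (3 - (-3)·-0.3846 - (4)·0.0140 - (-3)·0.7832) / (12) = 0.3450
Iteration 2:
  x1 = (7 - (-4)·0.0140 - (3)·0.7832 - (3)·0.3450) / (-13) = -0.2824
  x2 = (6 - (3)·-0.2824 - (3)·0.7832 - (4)·0.3450) / (11) = 0.2834
  x3 = (12 - (-3)·-0.2824 - (1)·0.2834 - (3)·0.3450) / (10) = 0.9834
  x4 = (3 - (-3)·-0.2824 - (4)·0.2834 - (-3)·0.9834) / (12) = 0.3308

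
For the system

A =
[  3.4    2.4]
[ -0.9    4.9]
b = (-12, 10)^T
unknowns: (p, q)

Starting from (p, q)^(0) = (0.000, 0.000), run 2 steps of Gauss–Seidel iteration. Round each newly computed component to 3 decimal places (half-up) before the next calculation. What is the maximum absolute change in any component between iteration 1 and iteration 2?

0.984

Iteration 1:
  p = (-12 - (2.4)·0.000) / (3.4) = -3.529
  q = (10 - (-0.9)·-3.529) / (4.9) = 1.393
Iteration 2:
  p = (-12 - (2.4)·1.393) / (3.4) = -4.513
  q = (10 - (-0.9)·-4.513) / (4.9) = 1.212
Change: (-0.984, -0.181) → max |·| = 0.984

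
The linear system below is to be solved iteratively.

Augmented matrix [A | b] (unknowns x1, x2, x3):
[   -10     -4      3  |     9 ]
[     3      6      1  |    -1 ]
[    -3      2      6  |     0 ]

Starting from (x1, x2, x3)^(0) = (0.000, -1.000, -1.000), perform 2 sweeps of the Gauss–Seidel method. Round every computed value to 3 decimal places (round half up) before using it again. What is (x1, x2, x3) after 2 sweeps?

(-1.220, 0.532, -0.787)

Iteration 1:
  x1 = (9 - (-4)·-1.000 - (3)·-1.000) / (-10) = -0.800
  x2 = (-1 - (3)·-0.800 - (1)·-1.000) / (6) = 0.400
  x3 = (0 - (-3)·-0.800 - (2)·0.400) / (6) = -0.533
Iteration 2:
  x1 = (9 - (-4)·0.400 - (3)·-0.533) / (-10) = -1.220
  x2 = (-1 - (3)·-1.220 - (1)·-0.533) / (6) = 0.532
  x3 = (0 - (-3)·-1.220 - (2)·0.532) / (6) = -0.787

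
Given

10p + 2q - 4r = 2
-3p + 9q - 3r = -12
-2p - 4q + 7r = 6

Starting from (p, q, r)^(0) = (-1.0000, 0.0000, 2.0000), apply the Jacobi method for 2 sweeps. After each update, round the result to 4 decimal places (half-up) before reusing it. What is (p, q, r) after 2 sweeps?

(0.6286, -0.8095, 0.5714)

Iteration 1:
  p = (2 - (2)·0.0000 - (-4)·2.0000) / (10) = 1.0000
  q = (-12 - (-3)·-1.0000 - (-3)·2.0000) / (9) = -1.0000
  r = (6 - (-2)·-1.0000 - (-4)·0.0000) / (7) = 0.5714
Iteration 2:
  p = (2 - (2)·-1.0000 - (-4)·0.5714) / (10) = 0.6286
  q = (-12 - (-3)·1.0000 - (-3)·0.5714) / (9) = -0.8095
  r = (6 - (-2)·1.0000 - (-4)·-1.0000) / (7) = 0.5714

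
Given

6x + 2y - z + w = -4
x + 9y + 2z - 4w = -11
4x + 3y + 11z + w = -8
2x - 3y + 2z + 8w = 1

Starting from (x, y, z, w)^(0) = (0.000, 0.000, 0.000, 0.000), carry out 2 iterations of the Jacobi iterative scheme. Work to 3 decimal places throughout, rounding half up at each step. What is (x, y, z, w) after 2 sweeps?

(-0.401, -0.931, -0.163, 0.015)

Iteration 1:
  x = (-4 - (2)·0.000 - (-1)·0.000 - (1)·0.000) / (6) = -0.667
  y = (-11 - (1)·0.000 - (2)·0.000 - (-4)·0.000) / (9) = -1.222
  z = (-8 - (4)·0.000 - (3)·0.000 - (1)·0.000) / (11) = -0.727
  w = (1 - (2)·0.000 - (-3)·0.000 - (2)·0.000) / (8) = 0.125
Iteration 2:
  x = (-4 - (2)·-1.222 - (-1)·-0.727 - (1)·0.125) / (6) = -0.401
  y = (-11 - (1)·-0.667 - (2)·-0.727 - (-4)·0.125) / (9) = -0.931
  z = (-8 - (4)·-0.667 - (3)·-1.222 - (1)·0.125) / (11) = -0.163
  w = (1 - (2)·-0.667 - (-3)·-1.222 - (2)·-0.727) / (8) = 0.015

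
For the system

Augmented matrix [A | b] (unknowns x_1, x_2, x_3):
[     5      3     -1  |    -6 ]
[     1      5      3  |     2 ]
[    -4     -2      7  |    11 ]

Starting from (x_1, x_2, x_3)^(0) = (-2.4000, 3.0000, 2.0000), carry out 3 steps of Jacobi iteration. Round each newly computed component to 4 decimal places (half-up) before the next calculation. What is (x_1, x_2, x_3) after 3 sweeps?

(-1.3726, 0.5627, 1.1979)

Iteration 1:
  x_1 = (-6 - (3)·3.0000 - (-1)·2.0000) / (5) = -2.6000
  x_2 = (2 - (1)·-2.4000 - (3)·2.0000) / (5) = -0.3200
  x_3 = (11 - (-4)·-2.4000 - (-2)·3.0000) / (7) = 1.0571
Iteration 2:
  x_1 = (-6 - (3)·-0.3200 - (-1)·1.0571) / (5) = -0.7966
  x_2 = (2 - (1)·-2.6000 - (3)·1.0571) / (5) = 0.2857
  x_3 = (11 - (-4)·-2.6000 - (-2)·-0.3200) / (7) = -0.0057
Iteration 3:
  x_1 = (-6 - (3)·0.2857 - (-1)·-0.0057) / (5) = -1.3726
  x_2 = (2 - (1)·-0.7966 - (3)·-0.0057) / (5) = 0.5627
  x_3 = (11 - (-4)·-0.7966 - (-2)·0.2857) / (7) = 1.1979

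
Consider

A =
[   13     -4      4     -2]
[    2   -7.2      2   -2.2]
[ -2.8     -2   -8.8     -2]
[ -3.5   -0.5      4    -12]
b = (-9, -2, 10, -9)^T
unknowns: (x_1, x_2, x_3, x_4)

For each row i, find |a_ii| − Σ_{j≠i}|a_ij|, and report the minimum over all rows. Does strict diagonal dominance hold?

row 1: |13| − (4+4+2) = 3
row 2: |-7.2| − (2+2+2.2) = 1
row 3: |-8.8| − (2.8+2+2) = 2
row 4: |-12| − (3.5+0.5+4) = 4
minimum over rows = 1 → strictly diagonally dominant (convergence guaranteed)

1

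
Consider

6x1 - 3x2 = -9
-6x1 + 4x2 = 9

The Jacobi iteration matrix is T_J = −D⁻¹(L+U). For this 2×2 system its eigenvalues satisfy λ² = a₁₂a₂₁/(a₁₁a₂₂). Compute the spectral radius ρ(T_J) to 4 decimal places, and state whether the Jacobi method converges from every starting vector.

0.8660

a₁₂a₂₁/(a₁₁a₂₂) = (-3)·(-6) / ((6)·(4)) = 0.750000
ρ = √|0.750000| = √0.750000 = 0.8660
ρ < 1, so Jacobi converges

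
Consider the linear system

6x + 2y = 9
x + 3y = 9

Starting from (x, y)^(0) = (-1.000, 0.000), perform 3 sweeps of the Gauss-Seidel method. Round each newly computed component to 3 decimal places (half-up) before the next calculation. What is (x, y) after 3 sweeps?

(0.574, 2.809)

Iteration 1:
  x = (9 - (2)·0.000) / (6) = 1.500
  y = (9 - (1)·1.500) / (3) = 2.500
Iteration 2:
  x = (9 - (2)·2.500) / (6) = 0.667
  y = (9 - (1)·0.667) / (3) = 2.778
Iteration 3:
  x = (9 - (2)·2.778) / (6) = 0.574
  y = (9 - (1)·0.574) / (3) = 2.809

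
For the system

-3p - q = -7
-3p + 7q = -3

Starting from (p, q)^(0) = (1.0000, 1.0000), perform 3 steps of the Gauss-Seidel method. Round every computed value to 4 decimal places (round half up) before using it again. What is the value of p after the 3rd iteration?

2.1633

Iteration 1:
  p = (-7 - (-1)·1.0000) / (-3) = 2.0000
  q = (-3 - (-3)·2.0000) / (7) = 0.4286
Iteration 2:
  p = (-7 - (-1)·0.4286) / (-3) = 2.1905
  q = (-3 - (-3)·2.1905) / (7) = 0.5102
Iteration 3:
  p = (-7 - (-1)·0.5102) / (-3) = 2.1633
  q = (-3 - (-3)·2.1633) / (7) = 0.4986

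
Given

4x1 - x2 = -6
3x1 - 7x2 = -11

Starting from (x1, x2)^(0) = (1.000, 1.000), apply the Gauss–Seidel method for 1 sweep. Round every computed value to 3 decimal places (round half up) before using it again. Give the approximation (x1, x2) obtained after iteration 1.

Iteration 1:
  x1 = (-6 - (-1)·1.000) / (4) = -1.250
  x2 = (-11 - (3)·-1.250) / (-7) = 1.036

(-1.250, 1.036)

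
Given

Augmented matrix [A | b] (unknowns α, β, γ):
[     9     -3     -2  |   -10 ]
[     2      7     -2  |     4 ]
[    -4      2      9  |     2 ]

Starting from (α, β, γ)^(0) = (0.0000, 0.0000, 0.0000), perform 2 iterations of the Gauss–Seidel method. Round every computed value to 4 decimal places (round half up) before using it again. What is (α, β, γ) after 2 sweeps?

(-0.9191, 0.7000, -0.3418)

Iteration 1:
  α = (-10 - (-3)·0.0000 - (-2)·0.0000) / (9) = -1.1111
  β = (4 - (2)·-1.1111 - (-2)·0.0000) / (7) = 0.8889
  γ = (2 - (-4)·-1.1111 - (2)·0.8889) / (9) = -0.4691
Iteration 2:
  α = (-10 - (-3)·0.8889 - (-2)·-0.4691) / (9) = -0.9191
  β = (4 - (2)·-0.9191 - (-2)·-0.4691) / (7) = 0.7000
  γ = (2 - (-4)·-0.9191 - (2)·0.7000) / (9) = -0.3418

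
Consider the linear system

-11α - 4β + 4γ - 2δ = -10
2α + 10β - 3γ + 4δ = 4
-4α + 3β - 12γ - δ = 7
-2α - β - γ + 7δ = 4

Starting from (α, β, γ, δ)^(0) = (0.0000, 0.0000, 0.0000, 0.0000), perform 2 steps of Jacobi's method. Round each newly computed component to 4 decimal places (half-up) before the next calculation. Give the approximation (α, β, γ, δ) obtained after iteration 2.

(0.4476, -0.1854, -0.8340, 0.8050)

Iteration 1:
  α = (-10 - (-4)·0.0000 - (4)·0.0000 - (-2)·0.0000) / (-11) = 0.9091
  β = (4 - (2)·0.0000 - (-3)·0.0000 - (4)·0.0000) / (10) = 0.4000
  γ = (7 - (-4)·0.0000 - (3)·0.0000 - (-1)·0.0000) / (-12) = -0.5833
  δ = (4 - (-2)·0.0000 - (-1)·0.0000 - (-1)·0.0000) / (7) = 0.5714
Iteration 2:
  α = (-10 - (-4)·0.4000 - (4)·-0.5833 - (-2)·0.5714) / (-11) = 0.4476
  β = (4 - (2)·0.9091 - (-3)·-0.5833 - (4)·0.5714) / (10) = -0.1854
  γ = (7 - (-4)·0.9091 - (3)·0.4000 - (-1)·0.5714) / (-12) = -0.8340
  δ = (4 - (-2)·0.9091 - (-1)·0.4000 - (-1)·-0.5833) / (7) = 0.8050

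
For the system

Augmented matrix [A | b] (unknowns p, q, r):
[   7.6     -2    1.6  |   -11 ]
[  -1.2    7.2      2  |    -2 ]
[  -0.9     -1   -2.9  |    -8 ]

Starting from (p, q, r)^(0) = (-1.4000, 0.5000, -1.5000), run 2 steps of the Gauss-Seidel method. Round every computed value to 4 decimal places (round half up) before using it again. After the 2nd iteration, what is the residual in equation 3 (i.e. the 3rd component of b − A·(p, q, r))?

-0.0001

Iteration 1:
  p = (-11 - (-2)·0.5000 - (1.6)·-1.5000) / (7.6) = -1.0000
  q = (-2 - (-1.2)·-1.0000 - (2)·-1.5000) / (7.2) = -0.0278
  r = (-8 - (-0.9)·-1.0000 - (-1)·-0.0278) / (-2.9) = 3.0786
Iteration 2:
  p = (-11 - (-2)·-0.0278 - (1.6)·3.0786) / (7.6) = -2.1028
  q = (-2 - (-1.2)·-2.1028 - (2)·3.0786) / (7.2) = -1.4834
  r = (-8 - (-0.9)·-2.1028 - (-1)·-1.4834) / (-2.9) = 3.9227
Residual b − A·x = (-4.2618, -1.6883, -0.0001)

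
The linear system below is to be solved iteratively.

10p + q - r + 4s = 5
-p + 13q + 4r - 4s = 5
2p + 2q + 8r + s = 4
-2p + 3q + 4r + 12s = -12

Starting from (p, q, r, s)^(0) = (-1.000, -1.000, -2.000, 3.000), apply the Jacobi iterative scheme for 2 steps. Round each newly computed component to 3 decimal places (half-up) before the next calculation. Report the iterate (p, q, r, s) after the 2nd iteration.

(0.478, 0.054, 0.270, -1.803)

Iteration 1:
  p = (5 - (1)·-1.000 - (-1)·-2.000 - (4)·3.000) / (10) = -0.800
  q = (5 - (-1)·-1.000 - (4)·-2.000 - (-4)·3.000) / (13) = 1.846
  r = (4 - (2)·-1.000 - (2)·-1.000 - (1)·3.000) / (8) = 0.625
  s = (-12 - (-2)·-1.000 - (3)·-1.000 - (4)·-2.000) / (12) = -0.250
Iteration 2:
  p = (5 - (1)·1.846 - (-1)·0.625 - (4)·-0.250) / (10) = 0.478
  q = (5 - (-1)·-0.800 - (4)·0.625 - (-4)·-0.250) / (13) = 0.054
  r = (4 - (2)·-0.800 - (2)·1.846 - (1)·-0.250) / (8) = 0.270
  s = (-12 - (-2)·-0.800 - (3)·1.846 - (4)·0.625) / (12) = -1.803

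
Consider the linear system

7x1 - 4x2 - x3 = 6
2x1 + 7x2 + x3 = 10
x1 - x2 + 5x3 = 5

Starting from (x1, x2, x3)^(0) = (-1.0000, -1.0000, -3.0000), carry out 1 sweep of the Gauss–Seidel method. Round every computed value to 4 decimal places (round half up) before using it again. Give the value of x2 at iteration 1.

1.8980

Iteration 1:
  x1 = (6 - (-4)·-1.0000 - (-1)·-3.0000) / (7) = -0.1429
  x2 = (10 - (2)·-0.1429 - (1)·-3.0000) / (7) = 1.8980
  x3 = (5 - (1)·-0.1429 - (-1)·1.8980) / (5) = 1.4082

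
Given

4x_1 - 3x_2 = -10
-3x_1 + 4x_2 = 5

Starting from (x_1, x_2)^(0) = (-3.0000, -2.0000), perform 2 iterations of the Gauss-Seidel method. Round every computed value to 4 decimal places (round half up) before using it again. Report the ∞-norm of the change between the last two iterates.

Iteration 1:
  x_1 = (-10 - (-3)·-2.0000) / (4) = -4.0000
  x_2 = (5 - (-3)·-4.0000) / (4) = -1.7500
Iteration 2:
  x_1 = (-10 - (-3)·-1.7500) / (4) = -3.8125
  x_2 = (5 - (-3)·-3.8125) / (4) = -1.6094
Change: (0.1875, 0.1406) → max |·| = 0.1875

0.1875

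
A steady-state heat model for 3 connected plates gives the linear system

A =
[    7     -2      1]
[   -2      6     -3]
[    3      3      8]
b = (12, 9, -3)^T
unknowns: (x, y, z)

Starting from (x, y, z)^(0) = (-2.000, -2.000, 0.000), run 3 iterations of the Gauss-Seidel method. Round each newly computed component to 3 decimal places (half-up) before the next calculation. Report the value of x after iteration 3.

2.432

Iteration 1:
  x = (12 - (-2)·-2.000 - (1)·0.000) / (7) = 1.143
  y = (9 - (-2)·1.143 - (-3)·0.000) / (6) = 1.881
  z = (-3 - (3)·1.143 - (3)·1.881) / (8) = -1.509
Iteration 2:
  x = (12 - (-2)·1.881 - (1)·-1.509) / (7) = 2.467
  y = (9 - (-2)·2.467 - (-3)·-1.509) / (6) = 1.568
  z = (-3 - (3)·2.467 - (3)·1.568) / (8) = -1.888
Iteration 3:
  x = (12 - (-2)·1.568 - (1)·-1.888) / (7) = 2.432
  y = (9 - (-2)·2.432 - (-3)·-1.888) / (6) = 1.367
  z = (-3 - (3)·2.432 - (3)·1.367) / (8) = -1.800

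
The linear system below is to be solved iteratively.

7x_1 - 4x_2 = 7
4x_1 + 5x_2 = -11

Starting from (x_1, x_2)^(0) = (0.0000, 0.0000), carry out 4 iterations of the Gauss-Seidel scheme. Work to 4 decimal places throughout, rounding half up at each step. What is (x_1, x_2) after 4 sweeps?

Iteration 1:
  x_1 = (7 - (-4)·0.0000) / (7) = 1.0000
  x_2 = (-11 - (4)·1.0000) / (5) = -3.0000
Iteration 2:
  x_1 = (7 - (-4)·-3.0000) / (7) = -0.7143
  x_2 = (-11 - (4)·-0.7143) / (5) = -1.6286
Iteration 3:
  x_1 = (7 - (-4)·-1.6286) / (7) = 0.0694
  x_2 = (-11 - (4)·0.0694) / (5) = -2.2555
Iteration 4:
  x_1 = (7 - (-4)·-2.2555) / (7) = -0.2889
  x_2 = (-11 - (4)·-0.2889) / (5) = -1.9689

(-0.2889, -1.9689)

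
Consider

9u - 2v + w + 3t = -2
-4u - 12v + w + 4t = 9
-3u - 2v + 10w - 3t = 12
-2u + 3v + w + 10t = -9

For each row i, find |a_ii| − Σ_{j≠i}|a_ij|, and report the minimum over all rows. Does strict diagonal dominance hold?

row 1: |9| − (2+1+3) = 3
row 2: |-12| − (4+1+4) = 3
row 3: |10| − (3+2+3) = 2
row 4: |10| − (2+3+1) = 4
minimum over rows = 2 → strictly diagonally dominant (convergence guaranteed)

2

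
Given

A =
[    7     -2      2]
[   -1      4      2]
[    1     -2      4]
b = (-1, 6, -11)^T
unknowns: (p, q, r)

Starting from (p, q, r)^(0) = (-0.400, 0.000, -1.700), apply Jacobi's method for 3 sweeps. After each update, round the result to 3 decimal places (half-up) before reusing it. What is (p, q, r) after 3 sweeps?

(1.178, 2.670, -1.609)

Iteration 1:
  p = (-1 - (-2)·0.000 - (2)·-1.700) / (7) = 0.343
  q = (6 - (-1)·-0.400 - (2)·-1.700) / (4) = 2.250
  r = (-11 - (1)·-0.400 - (-2)·0.000) / (4) = -2.650
Iteration 2:
  p = (-1 - (-2)·2.250 - (2)·-2.650) / (7) = 1.257
  q = (6 - (-1)·0.343 - (2)·-2.650) / (4) = 2.911
  r = (-11 - (1)·0.343 - (-2)·2.250) / (4) = -1.711
Iteration 3:
  p = (-1 - (-2)·2.911 - (2)·-1.711) / (7) = 1.178
  q = (6 - (-1)·1.257 - (2)·-1.711) / (4) = 2.670
  r = (-11 - (1)·1.257 - (-2)·2.911) / (4) = -1.609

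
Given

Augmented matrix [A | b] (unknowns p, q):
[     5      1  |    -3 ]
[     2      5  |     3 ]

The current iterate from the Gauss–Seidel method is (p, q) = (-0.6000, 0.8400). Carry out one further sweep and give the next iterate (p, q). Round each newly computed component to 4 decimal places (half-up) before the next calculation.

(-0.7680, 0.9072)

One sweep:
  p = (-3 - (1)·0.8400) / (5) = -0.7680
  q = (3 - (2)·-0.7680) / (5) = 0.9072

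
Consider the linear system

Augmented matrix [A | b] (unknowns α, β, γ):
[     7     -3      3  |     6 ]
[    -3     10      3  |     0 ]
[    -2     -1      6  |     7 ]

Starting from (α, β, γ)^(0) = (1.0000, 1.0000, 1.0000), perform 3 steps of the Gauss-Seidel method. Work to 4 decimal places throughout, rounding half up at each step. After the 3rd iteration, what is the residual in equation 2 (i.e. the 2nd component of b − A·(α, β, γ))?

-0.0114

Iteration 1:
  α = (6 - (-3)·1.0000 - (3)·1.0000) / (7) = 0.8571
  β = (0 - (-3)·0.8571 - (3)·1.0000) / (10) = -0.0429
  γ = (7 - (-2)·0.8571 - (-1)·-0.0429) / (6) = 1.4452
Iteration 2:
  α = (6 - (-3)·-0.0429 - (3)·1.4452) / (7) = 0.2194
  β = (0 - (-3)·0.2194 - (3)·1.4452) / (10) = -0.3677
  γ = (7 - (-2)·0.2194 - (-1)·-0.3677) / (6) = 1.1785
Iteration 3:
  α = (6 - (-3)·-0.3677 - (3)·1.1785) / (7) = 0.1945
  β = (0 - (-3)·0.1945 - (3)·1.1785) / (10) = -0.2952
  γ = (7 - (-2)·0.1945 - (-1)·-0.2952) / (6) = 1.1823
Residual b − A·x = (0.2060, -0.0114, 0.0000)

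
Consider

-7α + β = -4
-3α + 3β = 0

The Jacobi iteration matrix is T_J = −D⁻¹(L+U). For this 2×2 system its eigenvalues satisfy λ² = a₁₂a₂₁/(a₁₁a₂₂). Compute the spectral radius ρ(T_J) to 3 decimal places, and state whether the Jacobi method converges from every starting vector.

a₁₂a₂₁/(a₁₁a₂₂) = (1)·(-3) / ((-7)·(3)) = 0.142857
ρ = √|0.142857| = √0.142857 = 0.378
ρ < 1, so Jacobi converges

0.378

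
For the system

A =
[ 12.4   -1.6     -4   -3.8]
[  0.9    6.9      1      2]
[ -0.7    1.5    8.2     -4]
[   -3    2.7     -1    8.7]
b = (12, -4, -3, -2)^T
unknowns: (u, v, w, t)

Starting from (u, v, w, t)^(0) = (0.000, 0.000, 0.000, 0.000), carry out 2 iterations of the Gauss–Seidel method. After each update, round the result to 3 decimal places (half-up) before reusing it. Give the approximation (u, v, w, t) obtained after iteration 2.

Iteration 1:
  u = (12 - (-1.6)·0.000 - (-4)·0.000 - (-3.8)·0.000) / (12.4) = 0.968
  v = (-4 - (0.9)·0.968 - (1)·0.000 - (2)·0.000) / (6.9) = -0.706
  w = (-3 - (-0.7)·0.968 - (1.5)·-0.706 - (-4)·0.000) / (8.2) = -0.154
  t = (-2 - (-3)·0.968 - (2.7)·-0.706 - (-1)·-0.154) / (8.7) = 0.305
Iteration 2:
  u = (12 - (-1.6)·-0.706 - (-4)·-0.154 - (-3.8)·0.305) / (12.4) = 0.920
  v = (-4 - (0.9)·0.920 - (1)·-0.154 - (2)·0.305) / (6.9) = -0.766
  w = (-3 - (-0.7)·0.920 - (1.5)·-0.766 - (-4)·0.305) / (8.2) = 0.002
  t = (-2 - (-3)·0.920 - (2.7)·-0.766 - (-1)·0.002) / (8.7) = 0.325

(0.920, -0.766, 0.002, 0.325)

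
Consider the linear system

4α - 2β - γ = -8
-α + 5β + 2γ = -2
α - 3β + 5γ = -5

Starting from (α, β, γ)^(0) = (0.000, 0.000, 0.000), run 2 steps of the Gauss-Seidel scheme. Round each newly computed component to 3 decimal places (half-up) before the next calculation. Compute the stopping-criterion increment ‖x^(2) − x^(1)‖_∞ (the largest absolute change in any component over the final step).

Iteration 1:
  α = (-8 - (-2)·0.000 - (-1)·0.000) / (4) = -2.000
  β = (-2 - (-1)·-2.000 - (2)·0.000) / (5) = -0.800
  γ = (-5 - (1)·-2.000 - (-3)·-0.800) / (5) = -1.080
Iteration 2:
  α = (-8 - (-2)·-0.800 - (-1)·-1.080) / (4) = -2.670
  β = (-2 - (-1)·-2.670 - (2)·-1.080) / (5) = -0.502
  γ = (-5 - (1)·-2.670 - (-3)·-0.502) / (5) = -0.767
Change: (-0.670, 0.298, 0.313) → max |·| = 0.670

0.670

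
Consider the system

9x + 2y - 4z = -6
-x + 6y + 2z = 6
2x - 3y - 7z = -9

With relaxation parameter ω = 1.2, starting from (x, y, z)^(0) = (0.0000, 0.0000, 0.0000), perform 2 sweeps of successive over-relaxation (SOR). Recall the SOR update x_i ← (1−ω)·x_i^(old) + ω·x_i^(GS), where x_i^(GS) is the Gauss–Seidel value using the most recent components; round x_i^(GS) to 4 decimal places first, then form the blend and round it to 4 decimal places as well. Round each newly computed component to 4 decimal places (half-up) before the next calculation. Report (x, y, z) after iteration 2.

Iteration 1:
  x: GS value = (-6 - (2)·0.0000 - (-4)·0.0000) / (9) = -0.6667;  x ← (1−ω)·0.0000 + ω·-0.6667 = -0.8000
  y: GS value = (6 - (-1)·-0.8000 - (2)·0.0000) / (6) = 0.8667;  y ← (1−ω)·0.0000 + ω·0.8667 = 1.0400
  z: GS value = (-9 - (2)·-0.8000 - (-3)·1.0400) / (-7) = 0.6114;  z ← (1−ω)·0.0000 + ω·0.6114 = 0.7337
Iteration 2:
  x: GS value = (-6 - (2)·1.0400 - (-4)·0.7337) / (9) = -0.5717;  x ← (1−ω)·-0.8000 + ω·-0.5717 = -0.5260
  y: GS value = (6 - (-1)·-0.5260 - (2)·0.7337) / (6) = 0.6678;  y ← (1−ω)·1.0400 + ω·0.6678 = 0.5934
  z: GS value = (-9 - (2)·-0.5260 - (-3)·0.5934) / (-7) = 0.8811;  z ← (1−ω)·0.7337 + ω·0.8811 = 0.9106

(-0.5260, 0.5934, 0.9106)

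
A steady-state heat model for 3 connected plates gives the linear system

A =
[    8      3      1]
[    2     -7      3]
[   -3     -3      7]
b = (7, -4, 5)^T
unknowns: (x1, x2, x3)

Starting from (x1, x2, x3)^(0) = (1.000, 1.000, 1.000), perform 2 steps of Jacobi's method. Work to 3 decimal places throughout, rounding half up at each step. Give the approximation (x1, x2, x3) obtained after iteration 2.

(0.196, 1.352, 1.426)

Iteration 1:
  x1 = (7 - (3)·1.000 - (1)·1.000) / (8) = 0.375
  x2 = (-4 - (2)·1.000 - (3)·1.000) / (-7) = 1.286
  x3 = (5 - (-3)·1.000 - (-3)·1.000) / (7) = 1.571
Iteration 2:
  x1 = (7 - (3)·1.286 - (1)·1.571) / (8) = 0.196
  x2 = (-4 - (2)·0.375 - (3)·1.571) / (-7) = 1.352
  x3 = (5 - (-3)·0.375 - (-3)·1.286) / (7) = 1.426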